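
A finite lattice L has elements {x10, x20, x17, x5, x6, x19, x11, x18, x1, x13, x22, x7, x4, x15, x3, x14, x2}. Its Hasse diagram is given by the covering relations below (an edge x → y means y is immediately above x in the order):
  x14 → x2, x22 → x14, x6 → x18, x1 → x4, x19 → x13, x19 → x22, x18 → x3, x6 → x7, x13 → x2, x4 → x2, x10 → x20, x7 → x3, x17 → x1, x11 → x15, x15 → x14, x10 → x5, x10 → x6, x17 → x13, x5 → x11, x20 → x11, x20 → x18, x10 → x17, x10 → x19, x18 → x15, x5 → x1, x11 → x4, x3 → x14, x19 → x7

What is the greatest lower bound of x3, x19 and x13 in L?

Common lower bounds of {x3, x19, x13}: x10, x19.
The greatest among these is x19.

x19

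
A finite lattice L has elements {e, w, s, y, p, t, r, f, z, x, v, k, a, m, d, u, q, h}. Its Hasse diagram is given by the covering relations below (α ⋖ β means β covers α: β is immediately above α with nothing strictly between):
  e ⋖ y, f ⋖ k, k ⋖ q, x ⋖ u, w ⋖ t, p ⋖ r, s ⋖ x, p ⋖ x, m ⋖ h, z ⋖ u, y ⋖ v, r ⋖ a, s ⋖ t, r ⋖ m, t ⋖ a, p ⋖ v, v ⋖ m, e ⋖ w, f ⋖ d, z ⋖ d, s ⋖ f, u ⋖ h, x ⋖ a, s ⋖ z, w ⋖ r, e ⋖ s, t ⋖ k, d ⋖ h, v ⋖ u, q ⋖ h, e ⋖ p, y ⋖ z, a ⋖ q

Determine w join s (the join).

Common upper bounds of {w, s}: a, h, k, q, t.
The least among these is t.

t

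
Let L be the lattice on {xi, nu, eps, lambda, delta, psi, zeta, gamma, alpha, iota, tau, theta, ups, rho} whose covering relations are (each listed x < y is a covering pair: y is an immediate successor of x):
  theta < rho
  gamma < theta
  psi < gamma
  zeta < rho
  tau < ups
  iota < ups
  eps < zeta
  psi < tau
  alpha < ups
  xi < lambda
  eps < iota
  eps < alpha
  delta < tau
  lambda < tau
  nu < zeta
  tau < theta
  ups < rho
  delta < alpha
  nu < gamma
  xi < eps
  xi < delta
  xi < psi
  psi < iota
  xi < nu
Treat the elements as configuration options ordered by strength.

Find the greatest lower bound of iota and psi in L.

psi

Common lower bounds of {iota, psi}: psi, xi.
The greatest among these is psi.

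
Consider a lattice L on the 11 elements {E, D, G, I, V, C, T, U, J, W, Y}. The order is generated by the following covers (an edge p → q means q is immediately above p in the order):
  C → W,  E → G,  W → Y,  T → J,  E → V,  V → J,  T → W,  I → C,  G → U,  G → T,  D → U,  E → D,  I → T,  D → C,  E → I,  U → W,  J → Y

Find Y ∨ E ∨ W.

Common upper bounds of {Y, E, W}: Y.
The least among these is Y.

Y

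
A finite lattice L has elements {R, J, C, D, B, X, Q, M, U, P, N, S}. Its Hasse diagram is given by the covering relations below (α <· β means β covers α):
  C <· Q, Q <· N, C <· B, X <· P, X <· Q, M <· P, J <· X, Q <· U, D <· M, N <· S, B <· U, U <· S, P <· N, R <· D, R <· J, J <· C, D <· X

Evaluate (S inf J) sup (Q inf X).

X

S ∧ J = J
Q ∧ X = X
J ∨ X = X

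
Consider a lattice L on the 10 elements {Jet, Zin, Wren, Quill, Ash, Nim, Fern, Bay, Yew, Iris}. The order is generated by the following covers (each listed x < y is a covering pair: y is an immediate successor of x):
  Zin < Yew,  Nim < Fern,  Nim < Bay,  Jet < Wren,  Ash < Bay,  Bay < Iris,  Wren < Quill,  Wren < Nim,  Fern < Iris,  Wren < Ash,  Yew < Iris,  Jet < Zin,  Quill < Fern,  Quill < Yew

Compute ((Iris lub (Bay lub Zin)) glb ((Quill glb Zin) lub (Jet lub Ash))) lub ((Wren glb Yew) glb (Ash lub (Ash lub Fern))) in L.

Ash

Bay ∨ Zin = Iris
Iris ∨ Iris = Iris
Quill ∧ Zin = Jet
Jet ∨ Ash = Ash
Jet ∨ Ash = Ash
Iris ∧ Ash = Ash
Wren ∧ Yew = Wren
Ash ∨ Fern = Iris
Ash ∨ Iris = Iris
Wren ∧ Iris = Wren
Ash ∨ Wren = Ash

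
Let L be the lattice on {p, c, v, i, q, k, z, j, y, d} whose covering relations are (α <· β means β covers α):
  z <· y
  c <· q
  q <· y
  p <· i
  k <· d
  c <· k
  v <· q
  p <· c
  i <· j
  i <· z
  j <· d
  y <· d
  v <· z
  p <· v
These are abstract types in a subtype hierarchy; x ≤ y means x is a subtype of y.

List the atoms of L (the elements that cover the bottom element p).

The atoms are exactly the elements that cover p: c, i, v.

c, i, v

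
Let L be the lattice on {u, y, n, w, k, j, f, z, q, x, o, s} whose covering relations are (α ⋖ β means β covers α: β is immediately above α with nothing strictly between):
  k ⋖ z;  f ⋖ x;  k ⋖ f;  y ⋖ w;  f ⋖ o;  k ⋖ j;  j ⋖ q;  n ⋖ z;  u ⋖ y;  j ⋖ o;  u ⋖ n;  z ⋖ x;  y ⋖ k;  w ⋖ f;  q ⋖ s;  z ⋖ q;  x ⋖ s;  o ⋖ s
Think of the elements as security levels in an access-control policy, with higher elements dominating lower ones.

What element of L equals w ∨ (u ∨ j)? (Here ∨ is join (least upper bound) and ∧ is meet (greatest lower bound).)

u ∨ j = j
w ∨ j = o

o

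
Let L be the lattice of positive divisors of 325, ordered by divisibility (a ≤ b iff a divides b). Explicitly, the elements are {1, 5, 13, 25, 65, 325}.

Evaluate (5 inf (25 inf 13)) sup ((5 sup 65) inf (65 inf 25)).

5

25 ∧ 13 = 1
5 ∧ 1 = 1
5 ∨ 65 = 65
65 ∧ 25 = 5
65 ∧ 5 = 5
1 ∨ 5 = 5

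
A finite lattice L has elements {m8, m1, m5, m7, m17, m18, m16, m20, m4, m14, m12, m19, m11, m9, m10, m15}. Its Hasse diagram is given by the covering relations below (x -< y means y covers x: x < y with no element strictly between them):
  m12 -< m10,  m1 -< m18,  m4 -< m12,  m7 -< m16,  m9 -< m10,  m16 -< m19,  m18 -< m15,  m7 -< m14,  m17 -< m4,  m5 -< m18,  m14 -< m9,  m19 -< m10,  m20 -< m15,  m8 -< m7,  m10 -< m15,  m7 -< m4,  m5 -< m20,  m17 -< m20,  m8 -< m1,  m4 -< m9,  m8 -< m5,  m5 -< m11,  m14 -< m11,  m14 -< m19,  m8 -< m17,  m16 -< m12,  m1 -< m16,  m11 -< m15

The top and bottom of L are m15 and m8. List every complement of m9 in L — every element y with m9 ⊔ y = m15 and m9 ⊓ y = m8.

Need y with m9 ∨ y = m15 and m9 ∧ y = m8.
Checking each element gives: m18, m5.

m18, m5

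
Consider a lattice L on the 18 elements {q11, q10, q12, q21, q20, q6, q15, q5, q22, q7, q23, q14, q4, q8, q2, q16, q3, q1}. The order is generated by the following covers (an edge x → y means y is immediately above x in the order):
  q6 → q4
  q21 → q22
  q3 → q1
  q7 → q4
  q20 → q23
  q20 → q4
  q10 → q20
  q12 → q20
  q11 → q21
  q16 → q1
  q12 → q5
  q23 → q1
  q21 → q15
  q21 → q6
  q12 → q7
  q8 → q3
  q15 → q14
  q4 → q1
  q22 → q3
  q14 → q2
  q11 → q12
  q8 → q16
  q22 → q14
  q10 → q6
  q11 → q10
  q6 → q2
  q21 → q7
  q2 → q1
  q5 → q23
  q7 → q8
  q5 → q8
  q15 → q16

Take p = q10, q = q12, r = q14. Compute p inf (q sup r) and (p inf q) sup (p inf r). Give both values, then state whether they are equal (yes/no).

q10; q11; no

q sup r = q1, so p inf (q sup r) = q10 inf q1 = q10.
p inf q = q11 and p inf r = q11, so (p inf q) sup (p inf r) = q11 sup q11 = q11.
Equal: no.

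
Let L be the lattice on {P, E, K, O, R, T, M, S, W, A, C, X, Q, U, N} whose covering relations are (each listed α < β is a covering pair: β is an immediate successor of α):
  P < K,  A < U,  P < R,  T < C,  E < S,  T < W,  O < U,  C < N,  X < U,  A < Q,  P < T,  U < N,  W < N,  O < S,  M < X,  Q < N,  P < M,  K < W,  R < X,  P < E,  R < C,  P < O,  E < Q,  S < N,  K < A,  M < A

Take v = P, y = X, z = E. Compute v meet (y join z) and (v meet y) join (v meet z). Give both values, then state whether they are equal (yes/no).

P; P; yes

y join z = N, so v meet (y join z) = P meet N = P.
v meet y = P and v meet z = P, so (v meet y) join (v meet z) = P join P = P.
Equal: yes.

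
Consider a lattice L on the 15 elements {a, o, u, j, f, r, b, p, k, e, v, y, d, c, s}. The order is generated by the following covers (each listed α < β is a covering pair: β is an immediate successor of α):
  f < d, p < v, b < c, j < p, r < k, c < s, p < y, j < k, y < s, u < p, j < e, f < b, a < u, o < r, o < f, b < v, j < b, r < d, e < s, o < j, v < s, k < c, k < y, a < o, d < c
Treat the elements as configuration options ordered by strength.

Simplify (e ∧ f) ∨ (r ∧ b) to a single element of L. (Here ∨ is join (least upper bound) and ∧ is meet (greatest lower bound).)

e ∧ f = o
r ∧ b = o
o ∨ o = o

o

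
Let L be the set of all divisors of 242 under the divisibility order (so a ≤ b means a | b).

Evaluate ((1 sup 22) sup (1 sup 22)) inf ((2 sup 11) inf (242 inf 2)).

1 ∨ 22 = 22
1 ∨ 22 = 22
22 ∨ 22 = 22
2 ∨ 11 = 22
242 ∧ 2 = 2
22 ∧ 2 = 2
22 ∧ 2 = 2

2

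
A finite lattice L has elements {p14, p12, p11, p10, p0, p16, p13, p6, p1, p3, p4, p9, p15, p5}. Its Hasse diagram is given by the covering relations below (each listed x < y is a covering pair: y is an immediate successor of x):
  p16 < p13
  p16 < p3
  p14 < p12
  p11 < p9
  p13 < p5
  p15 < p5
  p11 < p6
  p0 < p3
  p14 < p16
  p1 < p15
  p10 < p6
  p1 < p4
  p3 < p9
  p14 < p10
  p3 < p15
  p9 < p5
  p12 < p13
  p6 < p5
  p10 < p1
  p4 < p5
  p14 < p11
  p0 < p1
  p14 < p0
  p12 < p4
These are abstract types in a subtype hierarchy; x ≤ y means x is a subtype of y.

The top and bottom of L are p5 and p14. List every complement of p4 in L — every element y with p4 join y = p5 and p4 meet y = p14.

p11, p16

Need y with p4 ∨ y = p5 and p4 ∧ y = p14.
Checking each element gives: p11, p16.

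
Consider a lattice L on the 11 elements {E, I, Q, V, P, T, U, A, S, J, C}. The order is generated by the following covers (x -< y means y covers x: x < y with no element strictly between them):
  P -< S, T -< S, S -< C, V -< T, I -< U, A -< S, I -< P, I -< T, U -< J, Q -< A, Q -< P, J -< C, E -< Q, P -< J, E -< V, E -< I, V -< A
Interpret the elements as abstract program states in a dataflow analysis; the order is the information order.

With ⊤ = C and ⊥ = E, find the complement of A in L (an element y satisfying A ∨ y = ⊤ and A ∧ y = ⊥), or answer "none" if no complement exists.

Need y with A ∨ y = C and A ∧ y = E.
Checking each element gives: U.

U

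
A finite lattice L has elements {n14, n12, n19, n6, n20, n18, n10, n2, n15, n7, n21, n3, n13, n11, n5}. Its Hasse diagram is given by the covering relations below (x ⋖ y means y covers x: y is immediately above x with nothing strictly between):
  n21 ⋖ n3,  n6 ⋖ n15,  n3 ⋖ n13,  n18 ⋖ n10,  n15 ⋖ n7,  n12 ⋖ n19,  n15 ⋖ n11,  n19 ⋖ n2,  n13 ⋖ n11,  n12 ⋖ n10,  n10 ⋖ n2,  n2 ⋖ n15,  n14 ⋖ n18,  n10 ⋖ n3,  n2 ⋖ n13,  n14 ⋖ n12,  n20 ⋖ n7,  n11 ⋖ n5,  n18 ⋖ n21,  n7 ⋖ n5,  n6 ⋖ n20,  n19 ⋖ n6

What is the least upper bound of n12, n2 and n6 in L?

Common upper bounds of {n12, n2, n6}: n11, n15, n5, n7.
The least among these is n15.

n15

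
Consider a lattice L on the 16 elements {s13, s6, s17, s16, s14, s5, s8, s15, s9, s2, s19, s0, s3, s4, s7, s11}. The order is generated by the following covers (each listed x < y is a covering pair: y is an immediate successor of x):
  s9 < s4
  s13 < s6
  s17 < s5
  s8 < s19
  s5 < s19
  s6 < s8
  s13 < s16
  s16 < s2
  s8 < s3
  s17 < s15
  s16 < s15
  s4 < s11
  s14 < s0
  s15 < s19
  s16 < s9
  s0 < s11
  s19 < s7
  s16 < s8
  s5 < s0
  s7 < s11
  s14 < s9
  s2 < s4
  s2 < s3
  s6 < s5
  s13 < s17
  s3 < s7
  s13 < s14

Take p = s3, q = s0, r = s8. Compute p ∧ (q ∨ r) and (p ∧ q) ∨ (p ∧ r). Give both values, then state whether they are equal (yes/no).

s3; s8; no

q ∨ r = s11, so p ∧ (q ∨ r) = s3 ∧ s11 = s3.
p ∧ q = s6 and p ∧ r = s8, so (p ∧ q) ∨ (p ∧ r) = s6 ∨ s8 = s8.
Equal: no.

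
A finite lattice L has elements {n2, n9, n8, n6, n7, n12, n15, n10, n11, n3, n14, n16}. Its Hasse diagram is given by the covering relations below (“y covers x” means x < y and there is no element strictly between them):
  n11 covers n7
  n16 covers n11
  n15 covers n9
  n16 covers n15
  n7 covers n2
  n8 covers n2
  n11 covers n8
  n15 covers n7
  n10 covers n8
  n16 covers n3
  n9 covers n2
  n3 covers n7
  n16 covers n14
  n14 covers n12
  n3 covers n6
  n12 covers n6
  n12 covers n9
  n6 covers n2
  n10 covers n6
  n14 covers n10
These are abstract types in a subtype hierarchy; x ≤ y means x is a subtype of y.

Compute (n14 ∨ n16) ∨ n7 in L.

n14 ∨ n16 = n16
n16 ∨ n7 = n16

n16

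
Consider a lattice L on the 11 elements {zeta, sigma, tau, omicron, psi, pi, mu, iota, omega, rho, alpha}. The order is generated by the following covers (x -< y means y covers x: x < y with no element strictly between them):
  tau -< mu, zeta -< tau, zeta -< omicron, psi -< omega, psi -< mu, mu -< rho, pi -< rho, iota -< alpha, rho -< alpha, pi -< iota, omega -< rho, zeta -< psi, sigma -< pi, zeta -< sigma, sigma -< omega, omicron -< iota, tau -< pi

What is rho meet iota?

pi

Common lower bounds of {rho, iota}: pi, sigma, tau, zeta.
The greatest among these is pi.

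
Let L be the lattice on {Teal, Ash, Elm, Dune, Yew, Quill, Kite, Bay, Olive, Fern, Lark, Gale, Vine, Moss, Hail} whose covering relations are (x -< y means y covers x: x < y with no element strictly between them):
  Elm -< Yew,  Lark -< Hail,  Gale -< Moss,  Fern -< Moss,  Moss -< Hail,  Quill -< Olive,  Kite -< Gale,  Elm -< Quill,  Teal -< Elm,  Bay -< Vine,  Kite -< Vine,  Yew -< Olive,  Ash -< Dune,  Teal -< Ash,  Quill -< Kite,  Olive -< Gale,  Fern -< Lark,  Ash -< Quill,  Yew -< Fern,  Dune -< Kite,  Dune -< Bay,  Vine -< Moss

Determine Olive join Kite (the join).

Common upper bounds of {Olive, Kite}: Gale, Hail, Moss.
The least among these is Gale.

Gale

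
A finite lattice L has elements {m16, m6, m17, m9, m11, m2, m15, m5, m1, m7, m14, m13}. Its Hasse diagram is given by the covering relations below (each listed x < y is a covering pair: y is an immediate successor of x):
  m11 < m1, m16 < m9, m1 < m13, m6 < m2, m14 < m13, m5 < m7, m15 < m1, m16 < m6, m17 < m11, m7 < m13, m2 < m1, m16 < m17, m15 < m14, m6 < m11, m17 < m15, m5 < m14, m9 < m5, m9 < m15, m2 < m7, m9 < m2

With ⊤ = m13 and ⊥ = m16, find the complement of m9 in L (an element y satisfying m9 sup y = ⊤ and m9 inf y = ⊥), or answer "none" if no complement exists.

For every candidate y, either m9 ∨ y ≠ m13 or m9 ∧ y ≠ m16; no complement exists.

none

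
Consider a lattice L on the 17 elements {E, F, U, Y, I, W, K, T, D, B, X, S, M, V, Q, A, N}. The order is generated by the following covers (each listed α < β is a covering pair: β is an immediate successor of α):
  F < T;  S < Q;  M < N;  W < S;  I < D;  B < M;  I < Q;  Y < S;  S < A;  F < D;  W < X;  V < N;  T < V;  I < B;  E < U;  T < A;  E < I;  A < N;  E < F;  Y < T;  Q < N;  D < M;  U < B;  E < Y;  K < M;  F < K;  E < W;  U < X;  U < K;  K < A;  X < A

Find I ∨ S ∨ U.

Common upper bounds of {I, S, U}: N.
The least among these is N.

N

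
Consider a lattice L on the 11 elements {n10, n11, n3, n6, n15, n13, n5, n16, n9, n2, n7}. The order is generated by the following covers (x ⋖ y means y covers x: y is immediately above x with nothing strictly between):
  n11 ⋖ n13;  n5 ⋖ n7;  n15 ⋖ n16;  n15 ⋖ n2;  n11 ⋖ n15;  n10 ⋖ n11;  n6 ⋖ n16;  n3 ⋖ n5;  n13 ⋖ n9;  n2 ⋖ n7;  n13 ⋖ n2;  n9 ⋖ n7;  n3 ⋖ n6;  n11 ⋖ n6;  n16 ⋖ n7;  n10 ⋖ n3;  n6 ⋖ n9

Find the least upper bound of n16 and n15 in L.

Common upper bounds of {n16, n15}: n16, n7.
The least among these is n16.

n16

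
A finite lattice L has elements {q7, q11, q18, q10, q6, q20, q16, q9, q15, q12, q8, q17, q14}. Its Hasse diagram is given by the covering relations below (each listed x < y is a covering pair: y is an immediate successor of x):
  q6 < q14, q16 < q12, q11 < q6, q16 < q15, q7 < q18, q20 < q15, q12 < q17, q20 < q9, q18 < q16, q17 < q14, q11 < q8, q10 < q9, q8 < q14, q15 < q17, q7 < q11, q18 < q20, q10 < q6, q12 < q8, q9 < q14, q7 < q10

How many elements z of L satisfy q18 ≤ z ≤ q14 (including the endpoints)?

The interval [q18, q14] = {q12, q14, q15, q16, q17, q18, q20, q8, q9}, which has 9 elements.

9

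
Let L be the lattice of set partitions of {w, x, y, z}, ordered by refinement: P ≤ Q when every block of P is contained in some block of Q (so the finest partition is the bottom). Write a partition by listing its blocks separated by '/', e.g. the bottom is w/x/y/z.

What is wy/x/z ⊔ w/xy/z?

wxy/z

The join of wy/x/z and w/xy/z merges any blocks that overlap across the partitions, giving wxy/z.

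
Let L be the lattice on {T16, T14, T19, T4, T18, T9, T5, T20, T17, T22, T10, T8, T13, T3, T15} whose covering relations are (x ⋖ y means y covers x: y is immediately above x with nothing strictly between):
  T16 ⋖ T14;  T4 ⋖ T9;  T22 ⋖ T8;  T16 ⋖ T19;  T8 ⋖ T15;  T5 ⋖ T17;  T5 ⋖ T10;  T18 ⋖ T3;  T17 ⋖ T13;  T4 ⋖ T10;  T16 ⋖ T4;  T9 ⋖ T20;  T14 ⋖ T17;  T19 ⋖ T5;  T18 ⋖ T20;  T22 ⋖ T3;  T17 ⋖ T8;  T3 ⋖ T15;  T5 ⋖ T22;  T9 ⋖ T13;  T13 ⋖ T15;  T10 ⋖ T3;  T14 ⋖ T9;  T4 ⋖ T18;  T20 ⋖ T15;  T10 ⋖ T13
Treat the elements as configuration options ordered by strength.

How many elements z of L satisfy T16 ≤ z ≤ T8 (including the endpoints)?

7

The interval [T16, T8] = {T14, T16, T17, T19, T22, T5, T8}, which has 7 elements.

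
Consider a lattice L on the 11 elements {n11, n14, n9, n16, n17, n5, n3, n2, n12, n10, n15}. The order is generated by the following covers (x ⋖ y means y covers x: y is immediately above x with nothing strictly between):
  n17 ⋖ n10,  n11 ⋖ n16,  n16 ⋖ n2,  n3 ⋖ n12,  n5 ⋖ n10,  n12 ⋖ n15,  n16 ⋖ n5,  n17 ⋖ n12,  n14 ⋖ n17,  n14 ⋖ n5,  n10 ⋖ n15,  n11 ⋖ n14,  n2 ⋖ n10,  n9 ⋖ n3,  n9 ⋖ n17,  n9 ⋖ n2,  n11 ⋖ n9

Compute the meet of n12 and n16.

Common lower bounds of {n12, n16}: n11.
The greatest among these is n11.

n11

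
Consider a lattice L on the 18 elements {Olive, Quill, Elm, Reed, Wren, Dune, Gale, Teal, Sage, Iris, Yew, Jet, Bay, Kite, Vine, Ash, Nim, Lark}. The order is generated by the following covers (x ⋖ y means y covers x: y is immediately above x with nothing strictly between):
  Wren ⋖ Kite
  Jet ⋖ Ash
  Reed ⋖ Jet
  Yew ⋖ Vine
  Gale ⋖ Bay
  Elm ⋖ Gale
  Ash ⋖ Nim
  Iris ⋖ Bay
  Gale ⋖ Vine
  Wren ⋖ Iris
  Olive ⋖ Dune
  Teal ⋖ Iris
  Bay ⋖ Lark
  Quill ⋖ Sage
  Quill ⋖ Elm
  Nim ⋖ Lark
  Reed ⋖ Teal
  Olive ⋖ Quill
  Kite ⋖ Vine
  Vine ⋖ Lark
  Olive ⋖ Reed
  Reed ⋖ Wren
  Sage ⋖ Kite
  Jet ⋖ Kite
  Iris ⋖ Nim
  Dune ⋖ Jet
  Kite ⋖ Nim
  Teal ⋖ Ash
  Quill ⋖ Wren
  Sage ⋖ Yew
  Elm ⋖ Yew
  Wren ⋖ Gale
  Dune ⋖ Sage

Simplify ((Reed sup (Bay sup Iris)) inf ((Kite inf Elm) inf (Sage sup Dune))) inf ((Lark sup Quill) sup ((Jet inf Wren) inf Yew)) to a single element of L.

Quill

Bay ∨ Iris = Bay
Reed ∨ Bay = Bay
Kite ∧ Elm = Quill
Sage ∨ Dune = Sage
Quill ∧ Sage = Quill
Bay ∧ Quill = Quill
Lark ∨ Quill = Lark
Jet ∧ Wren = Reed
Reed ∧ Yew = Olive
Lark ∨ Olive = Lark
Quill ∧ Lark = Quill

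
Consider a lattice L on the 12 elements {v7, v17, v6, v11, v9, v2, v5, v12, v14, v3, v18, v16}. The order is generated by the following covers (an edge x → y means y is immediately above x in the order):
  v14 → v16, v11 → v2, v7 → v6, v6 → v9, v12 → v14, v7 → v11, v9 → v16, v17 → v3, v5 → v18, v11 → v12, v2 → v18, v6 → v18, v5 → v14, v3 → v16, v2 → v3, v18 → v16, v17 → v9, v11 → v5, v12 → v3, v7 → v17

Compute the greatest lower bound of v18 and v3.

Common lower bounds of {v18, v3}: v11, v2, v7.
The greatest among these is v2.

v2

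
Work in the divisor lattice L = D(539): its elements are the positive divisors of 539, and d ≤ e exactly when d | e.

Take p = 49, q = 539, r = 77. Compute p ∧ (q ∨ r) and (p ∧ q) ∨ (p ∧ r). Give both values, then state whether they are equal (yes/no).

q ∨ r = 539, so p ∧ (q ∨ r) = 49 ∧ 539 = 49.
p ∧ q = 49 and p ∧ r = 7, so (p ∧ q) ∨ (p ∧ r) = 49 ∨ 7 = 49.
Equal: yes.

49; 49; yes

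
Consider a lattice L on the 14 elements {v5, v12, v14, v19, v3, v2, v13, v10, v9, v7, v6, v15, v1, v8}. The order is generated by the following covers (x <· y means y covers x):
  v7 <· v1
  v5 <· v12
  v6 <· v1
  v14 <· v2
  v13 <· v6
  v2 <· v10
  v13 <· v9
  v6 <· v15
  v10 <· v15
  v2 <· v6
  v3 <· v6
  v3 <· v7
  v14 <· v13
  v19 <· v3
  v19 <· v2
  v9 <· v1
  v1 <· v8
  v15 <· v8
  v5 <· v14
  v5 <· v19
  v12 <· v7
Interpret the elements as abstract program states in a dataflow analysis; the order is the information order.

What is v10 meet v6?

Common lower bounds of {v10, v6}: v14, v19, v2, v5.
The greatest among these is v2.

v2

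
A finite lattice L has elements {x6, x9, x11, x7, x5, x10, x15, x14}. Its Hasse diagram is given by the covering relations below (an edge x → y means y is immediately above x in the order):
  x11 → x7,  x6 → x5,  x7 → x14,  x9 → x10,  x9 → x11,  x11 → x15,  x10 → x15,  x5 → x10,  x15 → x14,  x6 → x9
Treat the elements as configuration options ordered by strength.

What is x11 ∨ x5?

Common upper bounds of {x11, x5}: x14, x15.
The least among these is x15.

x15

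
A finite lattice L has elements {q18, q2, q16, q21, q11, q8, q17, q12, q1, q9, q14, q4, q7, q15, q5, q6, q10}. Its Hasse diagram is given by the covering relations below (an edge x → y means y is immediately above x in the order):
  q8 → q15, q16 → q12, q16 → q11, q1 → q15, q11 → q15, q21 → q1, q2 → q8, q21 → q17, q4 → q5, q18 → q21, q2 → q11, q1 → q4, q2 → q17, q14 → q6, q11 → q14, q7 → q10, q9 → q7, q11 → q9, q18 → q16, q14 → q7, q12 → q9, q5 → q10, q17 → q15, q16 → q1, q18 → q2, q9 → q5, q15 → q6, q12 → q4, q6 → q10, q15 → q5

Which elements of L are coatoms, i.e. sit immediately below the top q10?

The coatoms are exactly the elements covered by q10: q5, q6, q7.

q5, q6, q7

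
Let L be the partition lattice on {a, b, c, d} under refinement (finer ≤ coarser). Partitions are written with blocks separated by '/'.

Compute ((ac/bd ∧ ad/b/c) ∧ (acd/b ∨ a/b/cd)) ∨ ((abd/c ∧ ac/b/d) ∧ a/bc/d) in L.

a/b/c/d

ac/bd ∧ ad/b/c = a/b/c/d
acd/b ∨ a/b/cd = acd/b
a/b/c/d ∧ acd/b = a/b/c/d
abd/c ∧ ac/b/d = a/b/c/d
a/b/c/d ∧ a/bc/d = a/b/c/d
a/b/c/d ∨ a/b/c/d = a/b/c/d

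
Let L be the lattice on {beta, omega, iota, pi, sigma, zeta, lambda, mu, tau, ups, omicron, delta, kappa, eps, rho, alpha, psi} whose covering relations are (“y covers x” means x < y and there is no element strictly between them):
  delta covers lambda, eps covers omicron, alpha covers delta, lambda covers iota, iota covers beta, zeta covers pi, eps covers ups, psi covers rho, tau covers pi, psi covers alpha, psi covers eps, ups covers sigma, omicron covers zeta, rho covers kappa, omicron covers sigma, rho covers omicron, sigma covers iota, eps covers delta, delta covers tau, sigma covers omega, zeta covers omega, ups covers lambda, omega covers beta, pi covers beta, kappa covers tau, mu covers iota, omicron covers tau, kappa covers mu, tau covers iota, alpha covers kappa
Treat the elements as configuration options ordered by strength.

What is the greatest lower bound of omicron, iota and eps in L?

Common lower bounds of {omicron, iota, eps}: beta, iota.
The greatest among these is iota.

iota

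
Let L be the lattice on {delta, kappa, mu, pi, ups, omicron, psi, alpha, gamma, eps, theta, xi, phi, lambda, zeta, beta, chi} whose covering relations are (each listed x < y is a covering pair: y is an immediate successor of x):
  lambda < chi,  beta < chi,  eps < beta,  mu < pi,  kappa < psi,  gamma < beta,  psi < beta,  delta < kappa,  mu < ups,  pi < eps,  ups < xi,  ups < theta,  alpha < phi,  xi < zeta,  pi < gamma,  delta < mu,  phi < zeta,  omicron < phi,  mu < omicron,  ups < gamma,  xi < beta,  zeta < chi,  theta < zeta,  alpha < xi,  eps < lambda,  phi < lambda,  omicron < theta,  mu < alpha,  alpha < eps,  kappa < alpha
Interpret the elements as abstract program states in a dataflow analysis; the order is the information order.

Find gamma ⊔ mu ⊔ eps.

beta

Common upper bounds of {gamma, mu, eps}: beta, chi.
The least among these is beta.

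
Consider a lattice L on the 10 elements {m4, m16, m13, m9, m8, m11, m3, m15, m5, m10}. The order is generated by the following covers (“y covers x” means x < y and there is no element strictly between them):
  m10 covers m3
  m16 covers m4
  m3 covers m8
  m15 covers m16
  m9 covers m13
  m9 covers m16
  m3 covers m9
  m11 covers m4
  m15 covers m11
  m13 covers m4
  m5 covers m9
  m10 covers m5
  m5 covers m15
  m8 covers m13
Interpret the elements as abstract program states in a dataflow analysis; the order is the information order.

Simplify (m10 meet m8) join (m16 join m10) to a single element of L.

m10 ∧ m8 = m8
m16 ∨ m10 = m10
m8 ∨ m10 = m10

m10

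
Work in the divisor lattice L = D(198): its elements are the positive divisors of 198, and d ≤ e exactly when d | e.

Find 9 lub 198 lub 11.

198

In the divisibility order, the join is the least common multiple: lcm(9, 198, 11) = 198.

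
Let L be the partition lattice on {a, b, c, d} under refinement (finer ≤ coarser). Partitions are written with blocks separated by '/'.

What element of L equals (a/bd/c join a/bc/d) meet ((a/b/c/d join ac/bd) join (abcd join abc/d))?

a/bcd

a/bd/c ∨ a/bc/d = a/bcd
a/b/c/d ∨ ac/bd = ac/bd
abcd ∨ abc/d = abcd
ac/bd ∨ abcd = abcd
a/bcd ∧ abcd = a/bcd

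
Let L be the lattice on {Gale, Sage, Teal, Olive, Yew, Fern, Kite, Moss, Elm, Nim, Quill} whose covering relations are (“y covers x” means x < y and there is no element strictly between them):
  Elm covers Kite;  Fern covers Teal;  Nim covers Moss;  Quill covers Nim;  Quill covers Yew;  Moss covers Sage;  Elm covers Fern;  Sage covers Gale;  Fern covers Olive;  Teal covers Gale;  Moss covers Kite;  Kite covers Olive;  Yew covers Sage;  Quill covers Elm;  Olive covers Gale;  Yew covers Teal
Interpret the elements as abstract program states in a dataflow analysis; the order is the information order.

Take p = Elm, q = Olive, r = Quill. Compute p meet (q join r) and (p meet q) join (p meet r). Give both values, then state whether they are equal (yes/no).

Elm; Elm; yes

q join r = Quill, so p meet (q join r) = Elm meet Quill = Elm.
p meet q = Olive and p meet r = Elm, so (p meet q) join (p meet r) = Olive join Elm = Elm.
Equal: yes.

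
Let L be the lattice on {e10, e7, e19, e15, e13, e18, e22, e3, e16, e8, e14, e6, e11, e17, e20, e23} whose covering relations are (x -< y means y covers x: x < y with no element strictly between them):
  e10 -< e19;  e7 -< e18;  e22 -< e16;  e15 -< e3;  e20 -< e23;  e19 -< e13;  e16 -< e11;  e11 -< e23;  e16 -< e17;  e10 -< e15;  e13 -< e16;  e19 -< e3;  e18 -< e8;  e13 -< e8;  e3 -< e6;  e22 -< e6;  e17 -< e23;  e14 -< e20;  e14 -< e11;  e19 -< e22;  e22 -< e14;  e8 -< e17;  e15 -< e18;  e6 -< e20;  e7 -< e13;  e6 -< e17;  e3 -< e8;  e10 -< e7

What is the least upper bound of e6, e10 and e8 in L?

e17

Common upper bounds of {e6, e10, e8}: e17, e23.
The least among these is e17.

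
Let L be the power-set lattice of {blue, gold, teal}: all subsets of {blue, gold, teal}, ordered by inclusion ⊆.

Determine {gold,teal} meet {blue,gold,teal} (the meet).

Common lower bounds of {{gold,teal}, {blue,gold,teal}}: {gold,teal}, {gold}, {teal}, {}.
The greatest among these is {gold,teal}.

{gold,teal}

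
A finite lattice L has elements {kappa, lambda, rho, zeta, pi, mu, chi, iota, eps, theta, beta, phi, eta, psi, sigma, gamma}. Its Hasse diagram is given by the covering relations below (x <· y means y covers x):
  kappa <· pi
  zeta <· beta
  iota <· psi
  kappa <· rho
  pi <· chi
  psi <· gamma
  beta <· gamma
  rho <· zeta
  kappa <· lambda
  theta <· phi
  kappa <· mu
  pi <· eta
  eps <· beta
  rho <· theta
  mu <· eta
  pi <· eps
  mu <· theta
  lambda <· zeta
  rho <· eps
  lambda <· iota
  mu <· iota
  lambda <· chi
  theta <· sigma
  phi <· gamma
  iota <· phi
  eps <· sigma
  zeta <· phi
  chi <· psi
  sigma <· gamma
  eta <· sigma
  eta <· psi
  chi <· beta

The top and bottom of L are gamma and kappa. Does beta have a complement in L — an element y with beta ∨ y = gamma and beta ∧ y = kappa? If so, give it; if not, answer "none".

Need y with beta ∨ y = gamma and beta ∧ y = kappa.
Checking each element gives: mu.

mu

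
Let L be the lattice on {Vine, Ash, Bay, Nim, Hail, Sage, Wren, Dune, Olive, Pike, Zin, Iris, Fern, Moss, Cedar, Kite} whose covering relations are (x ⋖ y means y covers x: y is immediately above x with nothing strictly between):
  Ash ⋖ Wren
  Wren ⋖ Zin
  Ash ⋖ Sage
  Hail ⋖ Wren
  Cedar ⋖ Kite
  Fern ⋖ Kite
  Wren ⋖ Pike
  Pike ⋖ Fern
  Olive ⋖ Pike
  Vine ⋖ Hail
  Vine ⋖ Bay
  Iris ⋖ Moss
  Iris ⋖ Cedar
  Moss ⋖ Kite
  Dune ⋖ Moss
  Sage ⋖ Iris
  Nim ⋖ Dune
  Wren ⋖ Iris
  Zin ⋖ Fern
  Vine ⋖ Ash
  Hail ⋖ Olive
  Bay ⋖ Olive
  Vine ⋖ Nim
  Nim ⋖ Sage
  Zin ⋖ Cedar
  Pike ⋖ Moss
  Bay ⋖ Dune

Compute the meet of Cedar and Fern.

Zin

Common lower bounds of {Cedar, Fern}: Ash, Hail, Vine, Wren, Zin.
The greatest among these is Zin.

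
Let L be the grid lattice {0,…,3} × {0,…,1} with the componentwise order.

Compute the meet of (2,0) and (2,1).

(2,0)

Common lower bounds of {(2,0), (2,1)}: (0,0), (1,0), (2,0).
The greatest among these is (2,0).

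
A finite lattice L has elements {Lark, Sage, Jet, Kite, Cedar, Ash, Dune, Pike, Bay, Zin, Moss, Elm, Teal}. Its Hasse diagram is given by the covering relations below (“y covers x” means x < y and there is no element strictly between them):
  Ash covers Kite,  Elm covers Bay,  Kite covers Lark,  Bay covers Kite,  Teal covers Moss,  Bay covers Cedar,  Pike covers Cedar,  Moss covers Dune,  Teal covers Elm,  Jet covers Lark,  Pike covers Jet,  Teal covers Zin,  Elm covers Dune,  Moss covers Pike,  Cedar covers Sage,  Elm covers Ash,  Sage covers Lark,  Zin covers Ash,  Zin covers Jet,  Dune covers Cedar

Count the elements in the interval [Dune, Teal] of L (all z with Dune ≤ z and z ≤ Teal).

4

The interval [Dune, Teal] = {Dune, Elm, Moss, Teal}, which has 4 elements.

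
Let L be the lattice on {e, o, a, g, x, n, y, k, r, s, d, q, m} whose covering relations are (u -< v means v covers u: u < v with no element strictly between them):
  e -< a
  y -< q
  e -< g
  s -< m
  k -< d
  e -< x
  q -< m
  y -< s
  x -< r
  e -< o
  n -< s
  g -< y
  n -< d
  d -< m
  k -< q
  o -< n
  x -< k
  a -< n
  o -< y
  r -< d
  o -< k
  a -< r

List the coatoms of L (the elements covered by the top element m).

d, q, s

The coatoms are exactly the elements covered by m: d, q, s.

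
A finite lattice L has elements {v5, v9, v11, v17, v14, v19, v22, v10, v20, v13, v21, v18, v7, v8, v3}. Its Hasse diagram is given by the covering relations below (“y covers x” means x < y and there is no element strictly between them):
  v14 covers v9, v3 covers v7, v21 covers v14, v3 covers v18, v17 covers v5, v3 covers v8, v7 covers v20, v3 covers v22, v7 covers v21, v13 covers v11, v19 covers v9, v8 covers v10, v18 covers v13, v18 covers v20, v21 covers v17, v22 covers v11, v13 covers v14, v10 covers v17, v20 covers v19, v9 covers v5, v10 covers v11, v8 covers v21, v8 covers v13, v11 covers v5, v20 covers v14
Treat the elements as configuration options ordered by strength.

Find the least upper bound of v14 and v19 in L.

v20

Common upper bounds of {v14, v19}: v18, v20, v3, v7.
The least among these is v20.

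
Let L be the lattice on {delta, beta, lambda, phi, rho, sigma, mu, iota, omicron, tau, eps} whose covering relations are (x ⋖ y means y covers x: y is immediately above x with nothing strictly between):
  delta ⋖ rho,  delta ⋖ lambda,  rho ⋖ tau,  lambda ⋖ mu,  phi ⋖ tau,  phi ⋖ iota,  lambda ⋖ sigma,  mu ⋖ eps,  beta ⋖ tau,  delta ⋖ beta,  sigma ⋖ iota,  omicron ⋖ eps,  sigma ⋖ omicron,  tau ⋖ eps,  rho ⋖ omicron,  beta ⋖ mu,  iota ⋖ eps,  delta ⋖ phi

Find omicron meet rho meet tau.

rho

Common lower bounds of {omicron, rho, tau}: delta, rho.
The greatest among these is rho.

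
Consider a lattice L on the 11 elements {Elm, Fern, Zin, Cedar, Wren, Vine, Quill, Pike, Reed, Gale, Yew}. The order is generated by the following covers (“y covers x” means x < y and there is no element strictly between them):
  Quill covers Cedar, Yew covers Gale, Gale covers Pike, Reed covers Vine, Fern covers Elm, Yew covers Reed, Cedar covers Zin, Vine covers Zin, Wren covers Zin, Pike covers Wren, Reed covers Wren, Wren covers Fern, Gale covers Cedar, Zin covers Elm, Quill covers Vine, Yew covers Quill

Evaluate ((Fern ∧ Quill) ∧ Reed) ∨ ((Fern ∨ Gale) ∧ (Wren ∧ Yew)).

Wren

Fern ∧ Quill = Elm
Elm ∧ Reed = Elm
Fern ∨ Gale = Gale
Wren ∧ Yew = Wren
Gale ∧ Wren = Wren
Elm ∨ Wren = Wren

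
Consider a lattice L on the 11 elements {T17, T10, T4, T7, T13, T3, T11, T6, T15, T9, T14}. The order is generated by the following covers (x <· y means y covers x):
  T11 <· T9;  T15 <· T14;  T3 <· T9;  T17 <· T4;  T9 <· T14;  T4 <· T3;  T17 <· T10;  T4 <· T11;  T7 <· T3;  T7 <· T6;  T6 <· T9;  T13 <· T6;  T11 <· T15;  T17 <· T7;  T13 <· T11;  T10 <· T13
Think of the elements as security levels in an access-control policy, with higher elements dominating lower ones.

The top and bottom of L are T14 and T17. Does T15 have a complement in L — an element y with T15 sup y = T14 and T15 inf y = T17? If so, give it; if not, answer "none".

T7

Need y with T15 ∨ y = T14 and T15 ∧ y = T17.
Checking each element gives: T7.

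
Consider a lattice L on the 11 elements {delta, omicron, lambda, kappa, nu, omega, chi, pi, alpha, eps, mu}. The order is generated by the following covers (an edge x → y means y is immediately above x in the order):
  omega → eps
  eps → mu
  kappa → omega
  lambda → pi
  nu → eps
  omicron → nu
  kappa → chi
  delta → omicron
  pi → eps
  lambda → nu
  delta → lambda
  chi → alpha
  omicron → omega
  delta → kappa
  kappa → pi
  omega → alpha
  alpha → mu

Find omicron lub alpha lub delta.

alpha

Common upper bounds of {omicron, alpha, delta}: alpha, mu.
The least among these is alpha.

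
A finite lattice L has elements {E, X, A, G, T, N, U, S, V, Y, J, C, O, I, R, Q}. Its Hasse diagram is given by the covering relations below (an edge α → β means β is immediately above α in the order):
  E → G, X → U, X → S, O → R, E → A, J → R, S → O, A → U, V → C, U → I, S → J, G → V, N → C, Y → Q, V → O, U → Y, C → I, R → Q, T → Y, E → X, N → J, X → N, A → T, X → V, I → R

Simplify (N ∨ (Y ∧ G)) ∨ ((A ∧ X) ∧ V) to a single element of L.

Y ∧ G = E
N ∨ E = N
A ∧ X = E
E ∧ V = E
N ∨ E = N

N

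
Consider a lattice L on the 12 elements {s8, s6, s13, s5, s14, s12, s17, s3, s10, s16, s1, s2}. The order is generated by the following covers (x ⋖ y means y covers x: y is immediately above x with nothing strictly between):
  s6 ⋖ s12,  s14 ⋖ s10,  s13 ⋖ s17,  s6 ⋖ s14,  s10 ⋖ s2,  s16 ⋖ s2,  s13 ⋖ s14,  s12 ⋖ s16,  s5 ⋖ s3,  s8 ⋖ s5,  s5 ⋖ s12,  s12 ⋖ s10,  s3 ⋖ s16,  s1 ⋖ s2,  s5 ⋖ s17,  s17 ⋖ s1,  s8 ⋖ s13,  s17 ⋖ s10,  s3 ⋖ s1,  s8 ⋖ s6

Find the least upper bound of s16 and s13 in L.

Common upper bounds of {s16, s13}: s2.
The least among these is s2.

s2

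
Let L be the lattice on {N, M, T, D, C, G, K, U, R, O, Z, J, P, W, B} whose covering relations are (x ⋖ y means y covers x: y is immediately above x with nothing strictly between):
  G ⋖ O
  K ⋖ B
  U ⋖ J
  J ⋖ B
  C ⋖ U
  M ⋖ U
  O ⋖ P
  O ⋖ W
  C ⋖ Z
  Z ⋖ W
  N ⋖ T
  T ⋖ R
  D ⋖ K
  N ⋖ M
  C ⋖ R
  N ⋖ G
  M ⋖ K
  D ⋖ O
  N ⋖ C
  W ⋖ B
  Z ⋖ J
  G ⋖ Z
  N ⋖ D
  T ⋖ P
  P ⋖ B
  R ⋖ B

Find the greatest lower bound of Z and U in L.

C

Common lower bounds of {Z, U}: C, N.
The greatest among these is C.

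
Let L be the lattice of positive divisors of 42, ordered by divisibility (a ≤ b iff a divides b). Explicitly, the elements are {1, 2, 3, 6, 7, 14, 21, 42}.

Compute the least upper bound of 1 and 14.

Common upper bounds of {1, 14}: 14, 42.
The least among these is 14.

14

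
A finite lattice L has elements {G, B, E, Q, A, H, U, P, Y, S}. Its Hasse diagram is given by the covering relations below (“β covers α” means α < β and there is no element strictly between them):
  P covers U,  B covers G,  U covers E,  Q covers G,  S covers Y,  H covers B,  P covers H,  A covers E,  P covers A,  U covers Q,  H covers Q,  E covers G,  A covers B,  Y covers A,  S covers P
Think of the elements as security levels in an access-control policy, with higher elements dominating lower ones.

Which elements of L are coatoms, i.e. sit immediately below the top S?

The coatoms are exactly the elements covered by S: P, Y.

P, Y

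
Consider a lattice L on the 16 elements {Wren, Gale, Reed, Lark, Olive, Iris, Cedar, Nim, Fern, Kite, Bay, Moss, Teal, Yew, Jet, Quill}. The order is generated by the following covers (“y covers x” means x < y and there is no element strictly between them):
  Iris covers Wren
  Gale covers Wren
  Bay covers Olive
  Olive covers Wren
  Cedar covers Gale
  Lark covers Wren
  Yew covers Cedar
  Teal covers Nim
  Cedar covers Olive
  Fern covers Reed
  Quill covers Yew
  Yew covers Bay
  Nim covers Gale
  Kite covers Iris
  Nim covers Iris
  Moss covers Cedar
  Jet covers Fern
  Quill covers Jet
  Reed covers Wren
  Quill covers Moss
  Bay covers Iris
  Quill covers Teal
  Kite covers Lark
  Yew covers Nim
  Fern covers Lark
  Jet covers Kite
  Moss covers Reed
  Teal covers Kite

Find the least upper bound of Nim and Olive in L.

Yew

Common upper bounds of {Nim, Olive}: Quill, Yew.
The least among these is Yew.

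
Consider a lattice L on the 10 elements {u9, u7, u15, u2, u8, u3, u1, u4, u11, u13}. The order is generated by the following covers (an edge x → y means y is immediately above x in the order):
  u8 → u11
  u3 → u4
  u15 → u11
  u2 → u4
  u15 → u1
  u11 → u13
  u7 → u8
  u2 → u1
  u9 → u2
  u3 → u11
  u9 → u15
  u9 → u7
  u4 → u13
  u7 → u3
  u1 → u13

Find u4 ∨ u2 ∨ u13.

u13

Common upper bounds of {u4, u2, u13}: u13.
The least among these is u13.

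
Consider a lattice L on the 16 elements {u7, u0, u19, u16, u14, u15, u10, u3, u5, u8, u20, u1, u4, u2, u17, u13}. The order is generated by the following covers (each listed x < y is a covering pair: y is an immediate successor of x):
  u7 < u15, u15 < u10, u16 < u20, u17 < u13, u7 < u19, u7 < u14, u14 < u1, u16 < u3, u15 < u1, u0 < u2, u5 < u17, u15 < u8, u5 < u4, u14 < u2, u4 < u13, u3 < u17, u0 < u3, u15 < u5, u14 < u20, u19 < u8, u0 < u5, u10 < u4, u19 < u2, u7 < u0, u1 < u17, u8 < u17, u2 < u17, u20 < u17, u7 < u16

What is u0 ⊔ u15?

u5

Common upper bounds of {u0, u15}: u13, u17, u4, u5.
The least among these is u5.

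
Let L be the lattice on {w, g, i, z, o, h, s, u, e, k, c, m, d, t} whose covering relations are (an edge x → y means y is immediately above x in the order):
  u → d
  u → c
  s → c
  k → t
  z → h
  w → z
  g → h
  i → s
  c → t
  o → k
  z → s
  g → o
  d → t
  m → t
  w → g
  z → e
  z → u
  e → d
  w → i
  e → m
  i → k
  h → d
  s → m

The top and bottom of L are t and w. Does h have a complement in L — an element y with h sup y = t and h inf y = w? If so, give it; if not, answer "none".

Need y with h ∨ y = t and h ∧ y = w.
Checking each element gives: i.

i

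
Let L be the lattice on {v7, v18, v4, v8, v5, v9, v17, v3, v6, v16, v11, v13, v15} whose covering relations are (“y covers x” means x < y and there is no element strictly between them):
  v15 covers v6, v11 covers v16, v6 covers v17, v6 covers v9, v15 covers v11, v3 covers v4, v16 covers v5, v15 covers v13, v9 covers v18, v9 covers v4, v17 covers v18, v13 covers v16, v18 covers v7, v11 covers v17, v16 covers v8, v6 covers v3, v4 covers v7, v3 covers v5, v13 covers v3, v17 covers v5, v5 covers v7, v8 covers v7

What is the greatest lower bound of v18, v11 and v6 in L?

v18

Common lower bounds of {v18, v11, v6}: v18, v7.
The greatest among these is v18.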